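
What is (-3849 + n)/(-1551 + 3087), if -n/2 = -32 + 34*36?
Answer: -6233/1536 ≈ -4.0579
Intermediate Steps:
n = -2384 (n = -2*(-32 + 34*36) = -2*(-32 + 1224) = -2*1192 = -2384)
(-3849 + n)/(-1551 + 3087) = (-3849 - 2384)/(-1551 + 3087) = -6233/1536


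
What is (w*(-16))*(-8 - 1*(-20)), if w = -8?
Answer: 1536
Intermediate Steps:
(w*(-16))*(-8 - 1*(-20)) = (-8*(-16))*(-8 - 1*(-20)) = 128*(-8 + 20) = 128*12 = 1536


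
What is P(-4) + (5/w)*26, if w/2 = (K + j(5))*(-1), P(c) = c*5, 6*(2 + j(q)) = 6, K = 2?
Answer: -85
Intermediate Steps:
j(q) = -1 (j(q) = -2 + (⅙)*6 = -2 + 1 = -1)
P(c) = 5*c
w = -2 (w = 2*((2 - 1)*(-1)) = 2*(1*(-1)) = 2*(-1) = -2)
P(-4) + (5/w)*26 = 5*(-4) + (5/(-2))*26 = -20 + (5*(-½))*26 = -20 - 5/2*26 = -20 - 65 = -85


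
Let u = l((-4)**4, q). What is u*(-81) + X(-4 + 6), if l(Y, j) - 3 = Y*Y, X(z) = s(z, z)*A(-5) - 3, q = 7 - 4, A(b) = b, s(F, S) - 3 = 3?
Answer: -5308692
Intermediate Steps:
s(F, S) = 6 (s(F, S) = 3 + 3 = 6)
q = 3
X(z) = -33 (X(z) = 6*(-5) - 3 = -30 - 3 = -33)
l(Y, j) = 3 + Y**2 (l(Y, j) = 3 + Y*Y = 3 + Y**2)
u = 65539 (u = 3 + ((-4)**4)**2 = 3 + 256**2 = 3 + 65536 = 65539)
u*(-81) + X(-4 + 6) = 65539*(-81) - 33 = -5308659 - 33 = -5308692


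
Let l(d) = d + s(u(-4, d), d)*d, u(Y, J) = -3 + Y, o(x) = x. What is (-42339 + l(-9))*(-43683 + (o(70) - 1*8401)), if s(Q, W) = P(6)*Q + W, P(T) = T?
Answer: 2178814446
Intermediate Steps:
s(Q, W) = W + 6*Q (s(Q, W) = 6*Q + W = W + 6*Q)
l(d) = d + d*(-42 + d) (l(d) = d + (d + 6*(-3 - 4))*d = d + (d + 6*(-7))*d = d + (d - 42)*d = d + (-42 + d)*d = d + d*(-42 + d))
(-42339 + l(-9))*(-43683 + (o(70) - 1*8401)) = (-42339 - 9*(-41 - 9))*(-43683 + (70 - 1*8401)) = (-42339 - 9*(-50))*(-43683 + (70 - 8401)) = (-42339 + 450)*(-43683 - 8331) = -41889*(-52014) = 2178814446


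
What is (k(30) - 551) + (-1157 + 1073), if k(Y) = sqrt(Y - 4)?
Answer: -635 + sqrt(26) ≈ -629.90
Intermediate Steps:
k(Y) = sqrt(-4 + Y)
(k(30) - 551) + (-1157 + 1073) = (sqrt(-4 + 30) - 551) + (-1157 + 1073) = (sqrt(26) - 551) - 84 = (-551 + sqrt(26)) - 84 = -635 + sqrt(26)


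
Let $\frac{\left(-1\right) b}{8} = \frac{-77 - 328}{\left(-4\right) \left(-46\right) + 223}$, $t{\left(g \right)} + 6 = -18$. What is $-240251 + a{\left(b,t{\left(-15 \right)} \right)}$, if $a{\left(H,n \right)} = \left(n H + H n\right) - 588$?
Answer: $- \frac{98176993}{407} \approx -2.4122 \cdot 10^{5}$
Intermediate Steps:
$t{\left(g \right)} = -24$ ($t{\left(g \right)} = -6 - 18 = -24$)
$b = \frac{3240}{407}$ ($b = - 8 \frac{-77 - 328}{\left(-4\right) \left(-46\right) + 223} = - 8 \left(- \frac{405}{184 + 223}\right) = - 8 \left(- \frac{405}{407}\right) = - 8 \left(\left(-405\right) \frac{1}{407}\right) = \left(-8\right) \left(- \frac{405}{407}\right) = \frac{3240}{407} \approx 7.9607$)
$a{\left(H,n \right)} = -588 + 2 H n$ ($a{\left(H,n \right)} = \left(H n + H n\right) - 588 = 2 H n - 588 = -588 + 2 H n$)
$-240251 + a{\left(b,t{\left(-15 \right)} \right)} = -240251 - \left(588 - - \frac{155520}{407}\right) = -240251 - \frac{394836}{407} = - \frac{98176993}{407}$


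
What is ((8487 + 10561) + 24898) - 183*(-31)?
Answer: 49619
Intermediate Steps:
((8487 + 10561) + 24898) - 183*(-31) = (19048 + 24898) + 5673 = 43946 + 5673 = 49619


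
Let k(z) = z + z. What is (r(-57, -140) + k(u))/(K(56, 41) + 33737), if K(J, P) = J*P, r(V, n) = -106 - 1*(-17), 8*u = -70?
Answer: -71/24022 ≈ -0.0029556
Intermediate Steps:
u = -35/4 (u = (1/8)*(-70) = -35/4 ≈ -8.7500)
r(V, n) = -89 (r(V, n) = -106 + 17 = -89)
k(z) = 2*z
(r(-57, -140) + k(u))/(K(56, 41) + 33737) = (-89 + 2*(-35/4))/(56*41 + 33737) = (-89 - 35/2)/(2296 + 33737) = -213/2/36033 = -213/2*1/36033 = -71/24022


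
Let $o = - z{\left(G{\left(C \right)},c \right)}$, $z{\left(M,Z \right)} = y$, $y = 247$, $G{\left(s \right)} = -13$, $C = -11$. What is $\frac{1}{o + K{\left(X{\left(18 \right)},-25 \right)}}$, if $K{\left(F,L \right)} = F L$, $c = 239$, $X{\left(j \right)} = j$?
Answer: $- \frac{1}{697} \approx -0.0014347$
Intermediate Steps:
$z{\left(M,Z \right)} = 247$
$o = -247$ ($o = \left(-1\right) 247 = -247$)
$\frac{1}{o + K{\left(X{\left(18 \right)},-25 \right)}} = \frac{1}{-247 + 18 \left(-25\right)} = \frac{1}{-247 - 450} = \frac{1}{-697} = - \frac{1}{697}$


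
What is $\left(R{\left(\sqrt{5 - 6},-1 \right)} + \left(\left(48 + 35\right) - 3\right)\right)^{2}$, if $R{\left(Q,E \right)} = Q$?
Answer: $\left(80 + i\right)^{2} \approx 6399.0 + 160.0 i$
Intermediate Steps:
$\left(R{\left(\sqrt{5 - 6},-1 \right)} + \left(\left(48 + 35\right) - 3\right)\right)^{2} = \left(\sqrt{5 - 6} + \left(\left(48 + 35\right) - 3\right)\right)^{2} = \left(\sqrt{-1} + \left(83 - 3\right)\right)^{2} = \left(i + 80\right)^{2} = \left(80 + i\right)^{2}$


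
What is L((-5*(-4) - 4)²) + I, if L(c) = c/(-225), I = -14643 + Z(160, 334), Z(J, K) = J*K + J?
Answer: 8765069/225 ≈ 38956.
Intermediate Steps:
Z(J, K) = J + J*K
I = 38957 (I = -14643 + 160*(1 + 334) = -14643 + 160*335 = -14643 + 53600 = 38957)
L(c) = -c/225 (L(c) = c*(-1/225) = -c/225)
L((-5*(-4) - 4)²) + I = -(-5*(-4) - 4)²/225 + 38957 = -(20 - 4)²/225 + 38957 = -1/225*16² + 38957 = -1/225*256 + 38957 = -256/225 + 38957 = 8765069/225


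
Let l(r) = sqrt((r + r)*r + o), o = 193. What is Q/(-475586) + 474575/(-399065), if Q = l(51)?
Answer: -94915/79813 - sqrt(5395)/475586 ≈ -1.1894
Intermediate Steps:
l(r) = sqrt(193 + 2*r**2) (l(r) = sqrt((r + r)*r + 193) = sqrt((2*r)*r + 193) = sqrt(2*r**2 + 193) = sqrt(193 + 2*r**2))
Q = sqrt(5395) (Q = sqrt(193 + 2*51**2) = sqrt(193 + 2*2601) = sqrt(193 + 5202) = sqrt(5395) ≈ 73.451)
Q/(-475586) + 474575/(-399065) = sqrt(5395)/(-475586) + 474575/(-399065) = sqrt(5395)*(-1/475586) + 474575*(-1/399065) = -sqrt(5395)/475586 - 94915/79813 = -94915/79813 - sqrt(5395)/475586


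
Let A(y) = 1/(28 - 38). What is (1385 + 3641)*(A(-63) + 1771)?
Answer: 44502717/5 ≈ 8.9005e+6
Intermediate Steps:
A(y) = -⅒ (A(y) = 1/(-10) = -⅒)
(1385 + 3641)*(A(-63) + 1771) = (1385 + 3641)*(-⅒ + 1771) = 5026*(17709/10) = 44502717/5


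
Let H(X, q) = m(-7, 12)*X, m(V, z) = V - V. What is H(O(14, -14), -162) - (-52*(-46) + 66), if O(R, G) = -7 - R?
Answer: -2458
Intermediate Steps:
m(V, z) = 0
H(X, q) = 0 (H(X, q) = 0*X = 0)
H(O(14, -14), -162) - (-52*(-46) + 66) = 0 - (-52*(-46) + 66) = 0 - (2392 + 66) = 0 - 1*2458 = 0 - 2458 = -2458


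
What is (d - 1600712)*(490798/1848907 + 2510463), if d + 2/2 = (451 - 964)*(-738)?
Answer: -5672603565950521941/1848907 ≈ -3.0681e+12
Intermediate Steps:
d = 378593 (d = -1 + (451 - 964)*(-738) = -1 - 513*(-738) = -1 + 378594 = 378593)
(d - 1600712)*(490798/1848907 + 2510463) = (378593 - 1600712)*(490798/1848907 + 2510463) = -1222119*(490798*(1/1848907) + 2510463) = -1222119*(490798/1848907 + 2510463) = -1222119*4641613104739/1848907 = -5672603565950521941/1848907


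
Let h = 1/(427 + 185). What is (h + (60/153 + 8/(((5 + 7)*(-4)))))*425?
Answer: 3475/36 ≈ 96.528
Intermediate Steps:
h = 1/612 ≈ 0.0016340
(h + (60/153 + 8/(((5 + 7)*(-4)))))*425 = (1/612 + (60/153 + 8/(((5 + 7)*(-4)))))*425 = (1/612 + (60*(1/153) + 8/((12*(-4)))))*425 = (1/612 + (20/51 + 8/(-48)))*425 = (1/612 + (20/51 + 8*(-1/48)))*425 = (1/612 + (20/51 - 1/6))*425 = (1/612 + 23/102)*425 = (139/612)*425 = 3475/36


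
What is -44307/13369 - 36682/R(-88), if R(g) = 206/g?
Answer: 21573109331/1377007 ≈ 15667.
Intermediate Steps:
-44307/13369 - 36682/R(-88) = -44307/13369 - 36682/(206/(-88)) = -44307*1/13369 - 36682/(206*(-1/88)) = -44307/13369 - 36682/(-103/44) = -44307/13369 - 36682*(-44/103) = -44307/13369 + 1614008/103 = 21573109331/1377007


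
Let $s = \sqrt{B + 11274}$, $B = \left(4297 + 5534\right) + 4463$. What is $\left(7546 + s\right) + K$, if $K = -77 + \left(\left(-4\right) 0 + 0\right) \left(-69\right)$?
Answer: $7469 + 4 \sqrt{1598} \approx 7628.9$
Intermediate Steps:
$B = 14294$ ($B = 9831 + 4463 = 14294$)
$s = 4 \sqrt{1598}$ ($s = \sqrt{14294 + 11274} = \sqrt{25568} = 4 \sqrt{1598} \approx 159.9$)
$K = -77$ ($K = -77 + \left(0 + 0\right) \left(-69\right) = -77 + 0 \left(-69\right) = -77 + 0 = -77$)
$\left(7546 + s\right) + K = \left(7546 + 4 \sqrt{1598}\right) - 77 = 7469 + 4 \sqrt{1598}$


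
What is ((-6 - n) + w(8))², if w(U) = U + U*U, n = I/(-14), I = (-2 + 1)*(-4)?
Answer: 215296/49 ≈ 4393.8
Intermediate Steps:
I = 4 (I = -1*(-4) = 4)
n = -2/7 (n = 4/(-14) = 4*(-1/14) = -2/7 ≈ -0.28571)
w(U) = U + U²
((-6 - n) + w(8))² = ((-6 - 1*(-2/7)) + 8*(1 + 8))² = ((-6 + 2/7) + 8*9)² = (-40/7 + 72)² = (464/7)² = 215296/49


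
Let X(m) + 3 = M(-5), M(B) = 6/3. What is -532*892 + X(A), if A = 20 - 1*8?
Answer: -474545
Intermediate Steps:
A = 12 (A = 20 - 8 = 12)
M(B) = 2 (M(B) = 6*(⅓) = 2)
X(m) = -1 (X(m) = -3 + 2 = -1)
-532*892 + X(A) = -532*892 - 1 = -474544 - 1 = -474545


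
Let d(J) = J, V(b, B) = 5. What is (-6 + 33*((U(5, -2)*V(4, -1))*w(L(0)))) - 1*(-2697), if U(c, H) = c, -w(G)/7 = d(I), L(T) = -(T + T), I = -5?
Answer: 31566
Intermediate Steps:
L(T) = -2*T
w(G) = 35 (w(G) = -7*(-5) = 35)
(-6 + 33*((U(5, -2)*V(4, -1))*w(L(0)))) - 1*(-2697) = (-6 + 33*((5*5)*35)) - 1*(-2697) = (-6 + 33*(25*35)) + 2697 = (-6 + 33*875) + 2697 = (-6 + 28875) + 2697 = 28869 + 2697 = 31566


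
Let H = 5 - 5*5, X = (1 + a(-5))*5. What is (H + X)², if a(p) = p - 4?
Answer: 3600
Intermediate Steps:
a(p) = -4 + p
X = -40 (X = (1 + (-4 - 5))*5 = (1 - 9)*5 = -8*5 = -40)
H = -20 (H = 5 - 25 = -20)
(H + X)² = (-20 - 40)² = (-60)² = 3600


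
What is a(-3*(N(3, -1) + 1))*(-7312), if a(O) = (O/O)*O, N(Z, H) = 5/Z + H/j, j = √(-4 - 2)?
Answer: 58496 + 3656*I*√6 ≈ 58496.0 + 8955.3*I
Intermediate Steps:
j = I*√6 (j = √(-6) = I*√6 ≈ 2.4495*I)
N(Z, H) = 5/Z - I*H*√6/6 (N(Z, H) = 5/Z + H/((I*√6)) = 5/Z + H*(-I*√6/6) = 5/Z - I*H*√6/6)
a(O) = O (a(O) = 1*O = O)
a(-3*(N(3, -1) + 1))*(-7312) = -3*((5/3 - ⅙*I*(-1)*√6) + 1)*(-7312) = -3*((5*(⅓) + I*√6/6) + 1)*(-7312) = -3*((5/3 + I*√6/6) + 1)*(-7312) = -3*(8/3 + I*√6/6)*(-7312) = (-8 - I*√6/2)*(-7312) = 58496 + 3656*I*√6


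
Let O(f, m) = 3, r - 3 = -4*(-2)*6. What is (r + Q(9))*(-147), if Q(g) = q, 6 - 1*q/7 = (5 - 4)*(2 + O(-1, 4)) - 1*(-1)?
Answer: -7497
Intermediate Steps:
r = 51 (r = 3 - 4*(-2)*6 = 3 + 8*6 = 3 + 48 = 51)
q = 0 (q = 42 - 7*((5 - 4)*(2 + 3) - 1*(-1)) = 42 - 7*(1*5 + 1) = 42 - 7*(5 + 1) = 42 - 7*6 = 42 - 42 = 0)
Q(g) = 0
(r + Q(9))*(-147) = (51 + 0)*(-147) = 51*(-147) = -7497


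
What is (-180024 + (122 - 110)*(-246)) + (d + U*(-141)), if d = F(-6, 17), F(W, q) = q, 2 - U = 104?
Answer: -168577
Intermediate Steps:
U = -102 (U = 2 - 1*104 = 2 - 104 = -102)
d = 17
(-180024 + (122 - 110)*(-246)) + (d + U*(-141)) = (-180024 + (122 - 110)*(-246)) + (17 - 102*(-141)) = (-180024 + 12*(-246)) + (17 + 14382) = (-180024 - 2952) + 14399 = -182976 + 14399 = -168577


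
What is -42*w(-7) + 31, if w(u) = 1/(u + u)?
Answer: 34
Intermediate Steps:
w(u) = 1/(2*u)
-42*w(-7) + 31 = -21/(-7) + 31 = -21*(-1)/7 + 31 = -42*(-1/14) + 31 = 3 + 31 = 34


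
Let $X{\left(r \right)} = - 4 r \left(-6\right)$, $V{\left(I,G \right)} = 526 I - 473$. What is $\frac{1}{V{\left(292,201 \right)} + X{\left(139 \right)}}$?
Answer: $\frac{1}{156455} \approx 6.3916 \cdot 10^{-6}$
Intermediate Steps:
$V{\left(I,G \right)} = -473 + 526 I$
$X{\left(r \right)} = 24 r$
$\frac{1}{V{\left(292,201 \right)} + X{\left(139 \right)}} = \frac{1}{\left(-473 + 526 \cdot 292\right) + 24 \cdot 139} = \frac{1}{\left(-473 + 153592\right) + 3336} = \frac{1}{153119 + 3336} = \frac{1}{156455}$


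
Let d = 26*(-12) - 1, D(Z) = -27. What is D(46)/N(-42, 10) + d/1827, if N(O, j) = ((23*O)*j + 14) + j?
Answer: -988913/5868324 ≈ -0.16852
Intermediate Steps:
N(O, j) = 14 + j + 23*O*j (N(O, j) = (23*O*j + 14) + j = (14 + 23*O*j) + j = 14 + j + 23*O*j)
d = -313 (d = -312 - 1 = -313)
D(46)/N(-42, 10) + d/1827 = -27/(14 + 10 + 23*(-42)*10) - 313/1827 = -27/(14 + 10 - 9660) - 313*1/1827 = -27/(-9636) - 313/1827 = -27*(-1/9636) - 313/1827 = 9/3212 - 313/1827 = -988913/5868324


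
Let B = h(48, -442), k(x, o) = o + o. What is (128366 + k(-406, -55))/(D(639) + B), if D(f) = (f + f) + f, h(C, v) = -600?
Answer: 42752/439 ≈ 97.385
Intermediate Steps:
k(x, o) = 2*o
B = -600
D(f) = 3*f (D(f) = 2*f + f = 3*f)
(128366 + k(-406, -55))/(D(639) + B) = (128366 + 2*(-55))/(3*639 - 600) = (128366 - 110)/(1917 - 600) = 128256/1317 = 128256*(1/1317) = 42752/439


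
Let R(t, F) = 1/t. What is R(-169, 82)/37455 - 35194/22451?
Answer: -1557862567/993793515 ≈ -1.5676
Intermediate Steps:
R(-169, 82)/37455 - 35194/22451 = 1/(-169*37455) - 35194/22451 = -1/169*1/37455 - 35194*1/22451 = -1/6329895 - 35194/22451 = -1557862567/993793515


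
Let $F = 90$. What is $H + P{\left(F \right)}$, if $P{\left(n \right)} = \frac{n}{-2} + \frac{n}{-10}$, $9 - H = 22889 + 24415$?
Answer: $-47349$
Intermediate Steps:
$H = -47295$ ($H = 9 - \left(22889 + 24415\right) = 9 - 47304 = -47295$)
$P{\left(n \right)} = - \frac{3 n}{5}$ ($P{\left(n \right)} = n \left(- \frac{1}{2}\right) + n \left(- \frac{1}{10}\right) = - \frac{n}{2} - \frac{n}{10} = - \frac{3 n}{5}$)
$H + P{\left(F \right)} = -47295 - 54 = -47349$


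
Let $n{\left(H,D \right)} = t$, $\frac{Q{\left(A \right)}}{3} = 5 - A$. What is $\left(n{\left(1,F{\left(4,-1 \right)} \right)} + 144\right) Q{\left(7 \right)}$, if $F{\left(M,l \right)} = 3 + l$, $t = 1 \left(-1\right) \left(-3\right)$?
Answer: $-882$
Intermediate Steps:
$t = 3$ ($t = \left(-1\right) \left(-3\right) = 3$)
$Q{\left(A \right)} = 15 - 3 A$ ($Q{\left(A \right)} = 3 \left(5 - A\right) = 15 - 3 A$)
$n{\left(H,D \right)} = 3$
$\left(n{\left(1,F{\left(4,-1 \right)} \right)} + 144\right) Q{\left(7 \right)} = \left(3 + 144\right) \left(15 - 21\right) = 147 \left(15 - 21\right) = 147 \left(-6\right) = -882$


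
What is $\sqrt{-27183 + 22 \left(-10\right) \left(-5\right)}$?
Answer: $i \sqrt{26083} \approx 161.5 i$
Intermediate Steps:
$\sqrt{-27183 + 22 \left(-10\right) \left(-5\right)} = \sqrt{-27183 - -1100} = \sqrt{-27183 + 1100} = \sqrt{-26083} = i \sqrt{26083}$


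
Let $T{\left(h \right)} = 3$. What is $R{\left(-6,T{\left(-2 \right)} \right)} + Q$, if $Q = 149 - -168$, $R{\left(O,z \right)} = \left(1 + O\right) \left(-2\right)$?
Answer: $327$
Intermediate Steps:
$R{\left(O,z \right)} = -2 - 2 O$
$Q = 317$ ($Q = 149 + 168 = 317$)
$R{\left(-6,T{\left(-2 \right)} \right)} + Q = \left(-2 - -12\right) + 317 = \left(-2 + 12\right) + 317 = 10 + 317 = 327$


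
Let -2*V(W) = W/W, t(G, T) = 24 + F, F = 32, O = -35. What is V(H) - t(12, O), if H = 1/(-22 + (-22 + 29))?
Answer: -113/2 ≈ -56.500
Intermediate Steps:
t(G, T) = 56 (t(G, T) = 24 + 32 = 56)
H = -1/15 (H = 1/(-22 + 7) = 1/(-15) = -1/15 ≈ -0.066667)
V(W) = -½ (V(W) = -W/(2*W) = -½*1 = -½)
V(H) - t(12, O) = -½ - 1*56 = -½ - 56 = -113/2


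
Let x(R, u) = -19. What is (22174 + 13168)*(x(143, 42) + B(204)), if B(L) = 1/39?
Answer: -26153080/39 ≈ -6.7059e+5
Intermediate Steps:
B(L) = 1/39
(22174 + 13168)*(x(143, 42) + B(204)) = (22174 + 13168)*(-19 + 1/39) = 35342*(-740/39) = -26153080/39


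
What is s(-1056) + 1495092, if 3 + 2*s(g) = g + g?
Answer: 2988069/2 ≈ 1.4940e+6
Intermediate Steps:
s(g) = -3/2 + g (s(g) = -3/2 + (g + g)/2 = -3/2 + (2*g)/2 = -3/2 + g)
s(-1056) + 1495092 = (-3/2 - 1056) + 1495092 = -2115/2 + 1495092 = 2988069/2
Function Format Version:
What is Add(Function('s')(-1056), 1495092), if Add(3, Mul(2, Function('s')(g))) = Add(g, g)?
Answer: Rational(2988069, 2) ≈ 1.4940e+6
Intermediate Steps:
Function('s')(g) = Add(Rational(-3, 2), g) (Function('s')(g) = Add(Rational(-3, 2), Mul(Rational(1, 2), Add(g, g))) = Add(Rational(-3, 2), Mul(Rational(1, 2), Mul(2, g))) = Add(Rational(-3, 2), g))
Add(Function('s')(-1056), 1495092) = Add(Add(Rational(-3, 2), -1056), 1495092) = Add(Rational(-2115, 2), 1495092) = Rational(2988069, 2)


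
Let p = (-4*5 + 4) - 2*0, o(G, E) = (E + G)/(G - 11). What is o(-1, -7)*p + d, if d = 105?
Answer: 283/3 ≈ 94.333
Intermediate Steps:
o(G, E) = (E + G)/(-11 + G)
p = -16 (p = (-20 + 4) + 0 = -16 + 0 = -16)
o(-1, -7)*p + d = ((-7 - 1)/(-11 - 1))*(-16) + 105 = (-8/(-12))*(-16) + 105 = -1/12*(-8)*(-16) + 105 = (2/3)*(-16) + 105 = -32/3 + 105 = 283/3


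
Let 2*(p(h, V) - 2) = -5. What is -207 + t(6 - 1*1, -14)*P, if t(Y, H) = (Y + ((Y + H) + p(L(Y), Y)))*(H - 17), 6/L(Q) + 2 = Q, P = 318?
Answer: 44154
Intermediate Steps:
L(Q) = 6/(-2 + Q)
p(h, V) = -½ (p(h, V) = 2 + (½)*(-5) = 2 - 5/2 = -½)
t(Y, H) = (-17 + H)*(-½ + H + 2*Y) (t(Y, H) = (Y + ((Y + H) - ½))*(H - 17) = (Y + ((H + Y) - ½))*(-17 + H) = (Y + (-½ + H + Y))*(-17 + H) = (-½ + H + 2*Y)*(-17 + H) = (-17 + H)*(-½ + H + 2*Y))
-207 + t(6 - 1*1, -14)*P = -207 + (17/2 + (-14)² - 34*(6 - 1*1) - 35/2*(-14) + 2*(-14)*(6 - 1*1))*318 = -207 + (17/2 + 196 - 34*(6 - 1) + 245 + 2*(-14)*(6 - 1))*318 = -207 + (17/2 + 196 - 34*5 + 245 + 2*(-14)*5)*318 = -207 + (17/2 + 196 - 170 + 245 - 140)*318 = -207 + (279/2)*318 = -207 + 44361 = 44154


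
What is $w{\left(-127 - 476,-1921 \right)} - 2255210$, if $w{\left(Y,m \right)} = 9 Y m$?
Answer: $8170057$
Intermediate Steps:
$w{\left(Y,m \right)} = 9 Y m$
$w{\left(-127 - 476,-1921 \right)} - 2255210 = 9 \left(-127 - 476\right) \left(-1921\right) - 2255210 = 9 \left(-603\right) \left(-1921\right) - 2255210 = 10425267 - 2255210 = 8170057$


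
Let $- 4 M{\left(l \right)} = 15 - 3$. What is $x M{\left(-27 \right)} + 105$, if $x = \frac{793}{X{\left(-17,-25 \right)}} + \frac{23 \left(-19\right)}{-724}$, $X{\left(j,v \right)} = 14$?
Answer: $- \frac{338235}{5068} \approx -66.739$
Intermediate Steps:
$M{\left(l \right)} = -3$ ($M{\left(l \right)} = - \frac{15 - 3}{4} = \left(- \frac{1}{4}\right) 12 = -3$)
$x = \frac{290125}{5068}$ ($x = \frac{793}{14} + \frac{23 \left(-19\right)}{-724} = 793 \cdot \frac{1}{14} - - \frac{437}{724} = \frac{793}{14} + \frac{437}{724} = \frac{290125}{5068} \approx 57.246$)
$x M{\left(-27 \right)} + 105 = \frac{290125}{5068} \left(-3\right) + 105 = - \frac{870375}{5068} + 105 = - \frac{338235}{5068}$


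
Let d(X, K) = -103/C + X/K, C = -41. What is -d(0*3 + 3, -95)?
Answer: -9662/3895 ≈ -2.4806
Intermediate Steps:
d(X, K) = 103/41 + X/K (d(X, K) = -103/(-41) + X/K = -103*(-1/41) + X/K = 103/41 + X/K)
-d(0*3 + 3, -95) = -(103/41 + (0*3 + 3)/(-95)) = -(103/41 + (0 + 3)*(-1/95)) = -(103/41 + 3*(-1/95)) = -(103/41 - 3/95) = -1*9662/3895 = -9662/3895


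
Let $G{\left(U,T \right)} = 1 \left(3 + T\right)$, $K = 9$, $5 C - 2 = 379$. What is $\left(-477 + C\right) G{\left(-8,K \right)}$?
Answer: $- \frac{24048}{5} \approx -4809.6$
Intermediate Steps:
$C = \frac{381}{5}$ ($C = \frac{2}{5} + \frac{1}{5} \cdot 379 = \frac{2}{5} + \frac{379}{5} = \frac{381}{5} \approx 76.2$)
$G{\left(U,T \right)} = 3 + T$
$\left(-477 + C\right) G{\left(-8,K \right)} = \left(-477 + \frac{381}{5}\right) \left(3 + 9\right) = \left(- \frac{2004}{5}\right) 12 = - \frac{24048}{5}$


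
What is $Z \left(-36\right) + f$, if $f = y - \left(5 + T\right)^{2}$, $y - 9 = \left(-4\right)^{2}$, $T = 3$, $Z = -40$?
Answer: $1401$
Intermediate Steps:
$y = 25$ ($y = 9 + \left(-4\right)^{2} = 9 + 16 = 25$)
$f = -39$ ($f = 25 - \left(5 + 3\right)^{2} = 25 - 8^{2} = 25 - 64 = -39$)
$Z \left(-36\right) + f = \left(-40\right) \left(-36\right) - 39 = 1440 - 39 = 1401$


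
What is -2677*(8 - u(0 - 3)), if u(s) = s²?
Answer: 2677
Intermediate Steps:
-2677*(8 - u(0 - 3)) = -2677*(8 - (0 - 3)²) = -2677*(8 - 1*(-3)²) = -2677*(8 - 1*9) = -2677*(8 - 9) = -2677*(-1) = 2677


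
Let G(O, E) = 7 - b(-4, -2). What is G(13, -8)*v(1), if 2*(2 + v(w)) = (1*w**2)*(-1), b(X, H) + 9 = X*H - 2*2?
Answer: -30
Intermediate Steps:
b(X, H) = -13 + H*X (b(X, H) = -9 + (X*H - 2*2) = -9 + (H*X - 4) = -9 + (-4 + H*X) = -13 + H*X)
G(O, E) = 12 (G(O, E) = 7 - (-13 - 2*(-4)) = 7 - (-13 + 8) = 7 - 1*(-5) = 7 + 5 = 12)
v(w) = -2 - w**2/2 (v(w) = -2 + ((1*w**2)*(-1))/2 = -2 + (w**2*(-1))/2 = -2 + (-w**2)/2 = -2 - w**2/2)
G(13, -8)*v(1) = 12*(-2 - 1/2*1**2) = 12*(-2 - 1/2*1) = 12*(-2 - 1/2) = 12*(-5/2) = -30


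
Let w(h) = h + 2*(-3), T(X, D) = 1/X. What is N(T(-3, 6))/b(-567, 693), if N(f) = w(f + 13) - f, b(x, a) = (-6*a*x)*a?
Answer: 1/233401014 ≈ 4.2845e-9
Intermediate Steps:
w(h) = -6 + h (w(h) = h - 6 = -6 + h)
b(x, a) = -6*x*a**2 (b(x, a) = (-6*a*x)*a = -6*x*a**2)
N(f) = 7 (N(f) = (-6 + (f + 13)) - f = (-6 + (13 + f)) - f = (7 + f) - f = 7)
N(T(-3, 6))/b(-567, 693) = 7/((-6*(-567)*693**2)) = 7/((-6*(-567)*480249)) = 7/1633807098 = 7*(1/1633807098) = 1/233401014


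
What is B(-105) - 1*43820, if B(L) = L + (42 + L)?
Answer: -43988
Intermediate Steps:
B(L) = 42 + 2*L
B(-105) - 1*43820 = (42 + 2*(-105)) - 1*43820 = (42 - 210) - 43820 = -168 - 43820 = -43988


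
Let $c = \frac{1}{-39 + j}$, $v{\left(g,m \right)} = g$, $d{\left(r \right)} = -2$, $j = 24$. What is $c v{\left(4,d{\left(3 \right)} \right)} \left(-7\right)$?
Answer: $\frac{28}{15} \approx 1.8667$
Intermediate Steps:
$c = - \frac{1}{15}$ ($c = \frac{1}{-39 + 24} = \frac{1}{-15} = - \frac{1}{15} \approx -0.066667$)
$c v{\left(4,d{\left(3 \right)} \right)} \left(-7\right) = \left(- \frac{1}{15}\right) 4 \left(-7\right) = \left(- \frac{4}{15}\right) \left(-7\right) = \frac{28}{15}$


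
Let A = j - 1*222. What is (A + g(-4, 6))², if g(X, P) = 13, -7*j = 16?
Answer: 2187441/49 ≈ 44642.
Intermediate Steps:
j = -16/7 (j = -⅐*16 = -16/7 ≈ -2.2857)
A = -1570/7 (A = -16/7 - 1*222 = -16/7 - 222 = -1570/7 ≈ -224.29)
(A + g(-4, 6))² = (-1570/7 + 13)² = (-1479/7)² = 2187441/49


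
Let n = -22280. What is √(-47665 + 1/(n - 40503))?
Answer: 12*I*√1304731757847/62783 ≈ 218.32*I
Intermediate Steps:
√(-47665 + 1/(n - 40503)) = √(-47665 + 1/(-22280 - 40503)) = √(-47665 + 1/(-62783)) = √(-47665 - 1/62783) = √(-2992551696/62783) = 12*I*√1304731757847/62783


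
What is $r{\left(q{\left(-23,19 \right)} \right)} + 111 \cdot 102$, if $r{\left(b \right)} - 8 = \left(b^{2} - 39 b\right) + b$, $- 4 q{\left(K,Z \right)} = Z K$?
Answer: $\frac{305825}{16} \approx 19114.0$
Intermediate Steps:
$q{\left(K,Z \right)} = - \frac{K Z}{4}$ ($q{\left(K,Z \right)} = - \frac{Z K}{4} = - \frac{K Z}{4}$)
$r{\left(b \right)} = 8 + b^{2} - 38 b$ ($r{\left(b \right)} = 8 + \left(\left(b^{2} - 39 b\right) + b\right) = 8 + \left(b^{2} - 38 b\right) = 8 + b^{2} - 38 b$)
$r{\left(q{\left(-23,19 \right)} \right)} + 111 \cdot 102 = \left(8 + \left(\left(- \frac{1}{4}\right) \left(-23\right) 19\right)^{2} - 38 \left(\left(- \frac{1}{4}\right) \left(-23\right) 19\right)\right) + 111 \cdot 102 = \left(8 + \left(\frac{437}{4}\right)^{2} - \frac{8303}{2}\right) + 11322 = \left(8 + \frac{190969}{16} - \frac{8303}{2}\right) + 11322 = \frac{124673}{16} + 11322 = \frac{305825}{16}$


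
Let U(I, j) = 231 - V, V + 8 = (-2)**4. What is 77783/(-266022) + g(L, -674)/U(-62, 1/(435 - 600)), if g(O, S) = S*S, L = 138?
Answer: 120830064463/59322906 ≈ 2036.8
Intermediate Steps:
V = 8 (V = -8 + (-2)**4 = -8 + 16 = 8)
g(O, S) = S**2
U(I, j) = 223 (U(I, j) = 231 - 1*8 = 231 - 8 = 223)
77783/(-266022) + g(L, -674)/U(-62, 1/(435 - 600)) = 77783/(-266022) + (-674)**2/223 = 77783*(-1/266022) + 454276*(1/223) = -77783/266022 + 454276/223 = 120830064463/59322906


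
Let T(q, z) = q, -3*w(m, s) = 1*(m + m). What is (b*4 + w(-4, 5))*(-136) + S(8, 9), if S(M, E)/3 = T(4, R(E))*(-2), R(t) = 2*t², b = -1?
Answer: 472/3 ≈ 157.33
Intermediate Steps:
w(m, s) = -2*m/3 (w(m, s) = -(m + m)/3 = -2*m/3)
S(M, E) = -24 (S(M, E) = 3*(4*(-2)) = 3*(-8) = -24)
(b*4 + w(-4, 5))*(-136) + S(8, 9) = (-1*4 - ⅔*(-4))*(-136) - 24 = (-4 + 8/3)*(-136) - 24 = -4/3*(-136) - 24 = 544/3 - 24 = 472/3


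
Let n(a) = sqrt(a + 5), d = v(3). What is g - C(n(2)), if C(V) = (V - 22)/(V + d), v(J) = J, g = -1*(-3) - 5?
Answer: 69/2 - 25*sqrt(7)/2 ≈ 1.4281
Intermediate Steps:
g = -2 (g = 3 - 5 = -2)
d = 3
n(a) = sqrt(5 + a)
C(V) = (-22 + V)/(3 + V) (C(V) = (V - 22)/(V + 3) = (-22 + V)/(3 + V))
g - C(n(2)) = -2 - (-22 + sqrt(5 + 2))/(3 + sqrt(5 + 2)) = -2 - (-22 + sqrt(7))/(3 + sqrt(7))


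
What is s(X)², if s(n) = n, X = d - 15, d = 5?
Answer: 100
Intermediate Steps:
X = -10 (X = 5 - 15 = -10)
s(X)² = (-10)² = 100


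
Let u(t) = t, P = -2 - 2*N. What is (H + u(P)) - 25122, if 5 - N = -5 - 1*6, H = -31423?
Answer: -56579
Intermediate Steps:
N = 16 (N = 5 - (-5 - 1*6) = 5 - (-5 - 6) = 5 - 1*(-11) = 5 + 11 = 16)
P = -34 (P = -2 - 2*16 = -2 - 32 = -34)
(H + u(P)) - 25122 = (-31423 - 34) - 25122 = -31457 - 25122 = -56579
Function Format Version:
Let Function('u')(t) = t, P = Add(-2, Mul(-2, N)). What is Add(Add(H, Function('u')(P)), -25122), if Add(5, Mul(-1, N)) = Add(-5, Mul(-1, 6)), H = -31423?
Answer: -56579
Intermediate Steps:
N = 16 (N = Add(5, Mul(-1, Add(-5, Mul(-1, 6)))) = Add(5, Mul(-1, Add(-5, -6))) = Add(5, Mul(-1, -11)) = Add(5, 11) = 16)
P = -34 (P = Add(-2, Mul(-2, 16)) = Add(-2, -32) = -34)
Add(Add(H, Function('u')(P)), -25122) = Add(Add(-31423, -34), -25122) = Add(-31457, -25122) = -56579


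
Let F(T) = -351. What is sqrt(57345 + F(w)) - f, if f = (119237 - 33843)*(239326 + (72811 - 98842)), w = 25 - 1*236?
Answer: -18214113230 + sqrt(56994) ≈ -1.8214e+10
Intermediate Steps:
w = -211 (w = 25 - 236 = -211)
f = 18214113230 (f = 85394*(239326 - 26031) = 85394*213295 = 18214113230)
sqrt(57345 + F(w)) - f = sqrt(57345 - 351) - 1*18214113230 = sqrt(56994) - 18214113230 = -18214113230 + sqrt(56994)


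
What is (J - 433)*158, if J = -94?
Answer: -83266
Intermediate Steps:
(J - 433)*158 = (-94 - 433)*158 = -527*158 = -83266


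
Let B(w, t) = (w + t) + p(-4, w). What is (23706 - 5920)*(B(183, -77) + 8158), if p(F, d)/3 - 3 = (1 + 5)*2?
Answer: 147783874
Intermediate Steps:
p(F, d) = 45 (p(F, d) = 9 + 3*((1 + 5)*2) = 9 + 3*(6*2) = 9 + 3*12 = 9 + 36 = 45)
B(w, t) = 45 + t + w (B(w, t) = (w + t) + 45 = (t + w) + 45 = 45 + t + w)
(23706 - 5920)*(B(183, -77) + 8158) = (23706 - 5920)*((45 - 77 + 183) + 8158) = 17786*(151 + 8158) = 17786*8309 = 147783874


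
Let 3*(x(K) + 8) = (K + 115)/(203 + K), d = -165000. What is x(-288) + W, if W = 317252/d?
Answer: -2160857/233750 ≈ -9.2443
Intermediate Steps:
x(K) = -8 + (115 + K)/(3*(203 + K)) (x(K) = -8 + ((K + 115)/(203 + K))/3 = -8 + ((115 + K)/(203 + K))/3 = -8 + (115 + K)/(3*(203 + K)))
W = -79313/41250 (W = 317252/(-165000) = 317252*(-1/165000) = -79313/41250 ≈ -1.9227)
x(-288) + W = (-4757 - 23*(-288))/(3*(203 - 288)) - 79313/41250 = (⅓)*(-4757 + 6624)/(-85) - 79313/41250 = (⅓)*(-1/85)*1867 - 79313/41250 = -1867/255 - 79313/41250 = -2160857/233750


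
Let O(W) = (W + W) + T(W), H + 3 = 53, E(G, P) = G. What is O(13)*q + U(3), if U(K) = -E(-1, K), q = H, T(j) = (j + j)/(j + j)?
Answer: 1351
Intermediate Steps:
T(j) = 1 (T(j) = (2*j)/((2*j)) = (2*j)*(1/(2*j)) = 1)
H = 50 (H = -3 + 53 = 50)
q = 50
O(W) = 1 + 2*W (O(W) = (W + W) + 1 = 2*W + 1 = 1 + 2*W)
U(K) = 1 (U(K) = -1*(-1) = 1)
O(13)*q + U(3) = (1 + 2*13)*50 + 1 = (1 + 26)*50 + 1 = 27*50 + 1 = 1350 + 1 = 1351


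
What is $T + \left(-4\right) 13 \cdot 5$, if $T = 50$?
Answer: $-210$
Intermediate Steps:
$T + \left(-4\right) 13 \cdot 5 = 50 + \left(-4\right) 13 \cdot 5 = 50 - 260 = -210$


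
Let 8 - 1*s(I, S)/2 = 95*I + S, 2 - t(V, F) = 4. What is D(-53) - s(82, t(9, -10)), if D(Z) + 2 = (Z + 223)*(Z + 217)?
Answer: 43438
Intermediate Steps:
t(V, F) = -2 (t(V, F) = 2 - 1*4 = 2 - 4 = -2)
s(I, S) = 16 - 190*I - 2*S (s(I, S) = 16 - 2*(95*I + S) = 16 - 2*(S + 95*I) = 16 + (-190*I - 2*S) = 16 - 190*I - 2*S)
D(Z) = -2 + (217 + Z)*(223 + Z) (D(Z) = -2 + (Z + 223)*(Z + 217) = -2 + (223 + Z)*(217 + Z) = -2 + (217 + Z)*(223 + Z))
D(-53) - s(82, t(9, -10)) = (48389 + (-53)² + 440*(-53)) - (16 - 190*82 - 2*(-2)) = (48389 + 2809 - 23320) - (16 - 15580 + 4) = 27878 - 1*(-15560) = 27878 + 15560 = 43438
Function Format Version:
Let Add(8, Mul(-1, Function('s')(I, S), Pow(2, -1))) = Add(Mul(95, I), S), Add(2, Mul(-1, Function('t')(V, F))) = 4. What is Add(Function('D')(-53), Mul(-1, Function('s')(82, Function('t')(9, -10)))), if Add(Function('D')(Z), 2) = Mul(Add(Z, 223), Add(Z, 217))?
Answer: 43438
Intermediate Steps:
Function('t')(V, F) = -2 (Function('t')(V, F) = Add(2, Mul(-1, 4)) = Add(2, -4) = -2)
Function('s')(I, S) = Add(16, Mul(-190, I), Mul(-2, S)) (Function('s')(I, S) = Add(16, Mul(-2, Add(Mul(95, I), S))) = Add(16, Mul(-2, Add(S, Mul(95, I)))) = Add(16, Add(Mul(-190, I), Mul(-2, S))) = Add(16, Mul(-190, I), Mul(-2, S)))
Function('D')(Z) = Add(-2, Mul(Add(217, Z), Add(223, Z))) (Function('D')(Z) = Add(-2, Mul(Add(Z, 223), Add(Z, 217))) = Add(-2, Mul(Add(223, Z), Add(217, Z))) = Add(-2, Mul(Add(217, Z), Add(223, Z))))
Add(Function('D')(-53), Mul(-1, Function('s')(82, Function('t')(9, -10)))) = Add(Add(48389, Pow(-53, 2), Mul(440, -53)), Mul(-1, Add(16, Mul(-190, 82), Mul(-2, -2)))) = Add(Add(48389, 2809, -23320), Mul(-1, Add(16, -15580, 4))) = Add(27878, Mul(-1, -15560)) = Add(27878, 15560) = 43438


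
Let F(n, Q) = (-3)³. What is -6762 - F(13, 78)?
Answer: -6735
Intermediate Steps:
F(n, Q) = -27
-6762 - F(13, 78) = -6762 - 1*(-27) = -6762 + 27 = -6735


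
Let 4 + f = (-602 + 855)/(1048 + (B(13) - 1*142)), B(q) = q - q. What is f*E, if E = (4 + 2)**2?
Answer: -20226/151 ≈ -133.95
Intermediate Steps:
B(q) = 0
E = 36 (E = 6**2 = 36)
f = -3371/906 (f = -4 + (-602 + 855)/(1048 + (0 - 1*142)) = -4 + 253/(1048 + (0 - 142)) = -4 + 253/(1048 - 142) = -4 + 253/906 = -3371/906 ≈ -3.7207)
f*E = -3371/906*36 = -20226/151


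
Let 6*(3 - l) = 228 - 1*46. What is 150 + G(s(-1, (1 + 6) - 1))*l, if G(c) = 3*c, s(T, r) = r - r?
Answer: 150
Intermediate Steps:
s(T, r) = 0
l = -82/3 (l = 3 - (228 - 1*46)/6 = 3 - (228 - 46)/6 = 3 - ⅙*182 = 3 - 91/3 = -82/3 ≈ -27.333)
150 + G(s(-1, (1 + 6) - 1))*l = 150 + (3*0)*(-82/3) = 150 + 0*(-82/3) = 150 + 0 = 150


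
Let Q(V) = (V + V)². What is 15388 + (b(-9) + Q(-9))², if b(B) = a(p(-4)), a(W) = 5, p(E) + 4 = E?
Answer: 123629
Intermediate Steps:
p(E) = -4 + E
Q(V) = 4*V² (Q(V) = (2*V)² = 4*V²)
b(B) = 5
15388 + (b(-9) + Q(-9))² = 15388 + (5 + 4*(-9)²)² = 15388 + (5 + 4*81)² = 15388 + (5 + 324)² = 15388 + 329² = 15388 + 108241 = 123629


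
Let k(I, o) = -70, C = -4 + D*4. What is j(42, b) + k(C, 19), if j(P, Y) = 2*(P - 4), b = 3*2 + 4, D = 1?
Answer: 6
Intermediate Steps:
C = 0 (C = -4 + 1*4 = -4 + 4 = 0)
b = 10 (b = 6 + 4 = 10)
j(P, Y) = -8 + 2*P (j(P, Y) = 2*(-4 + P) = -8 + 2*P)
j(42, b) + k(C, 19) = (-8 + 2*42) - 70 = (-8 + 84) - 70 = 76 - 70 = 6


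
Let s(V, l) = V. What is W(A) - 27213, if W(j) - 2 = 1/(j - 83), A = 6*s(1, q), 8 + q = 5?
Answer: -2095248/77 ≈ -27211.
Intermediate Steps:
q = -3 (q = -8 + 5 = -3)
A = 6 (A = 6*1 = 6)
W(j) = 2 + 1/(-83 + j) (W(j) = 2 + 1/(j - 83) = 2 + 1/(-83 + j))
W(A) - 27213 = (-165 + 2*6)/(-83 + 6) - 27213 = (-165 + 12)/(-77) - 27213 = -1/77*(-153) - 27213 = 153/77 - 27213 = -2095248/77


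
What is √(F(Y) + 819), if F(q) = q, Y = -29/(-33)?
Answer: 4*√55803/33 ≈ 28.634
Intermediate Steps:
Y = 29/33 (Y = -29*(-1/33) = 29/33 ≈ 0.87879)
√(F(Y) + 819) = √(29/33 + 819) = √(27056/33) = 4*√55803/33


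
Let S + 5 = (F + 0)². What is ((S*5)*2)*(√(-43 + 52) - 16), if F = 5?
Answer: -2600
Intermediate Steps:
S = 20 (S = -5 + (5 + 0)² = -5 + 5² = -5 + 25 = 20)
((S*5)*2)*(√(-43 + 52) - 16) = ((20*5)*2)*(√(-43 + 52) - 16) = (100*2)*(√9 - 16) = 200*(3 - 16) = 200*(-13) = -2600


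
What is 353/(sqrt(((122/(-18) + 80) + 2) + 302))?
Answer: 1059*sqrt(3395)/3395 ≈ 18.175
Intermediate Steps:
353/(sqrt(((122/(-18) + 80) + 2) + 302)) = 353/(sqrt(((122*(-1/18) + 80) + 2) + 302)) = 353/(sqrt(((-61/9 + 80) + 2) + 302)) = 353/(sqrt((659/9 + 2) + 302)) = 353/(sqrt(677/9 + 302)) = 353/(sqrt(3395/9)) = 353/((sqrt(3395)/3)) = 353*(3*sqrt(3395)/3395) = 1059*sqrt(3395)/3395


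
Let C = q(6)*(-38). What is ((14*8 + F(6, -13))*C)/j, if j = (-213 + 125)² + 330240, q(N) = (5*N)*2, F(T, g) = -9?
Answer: -29355/42248 ≈ -0.69483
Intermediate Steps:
q(N) = 10*N
C = -2280 (C = (10*6)*(-38) = 60*(-38) = -2280)
j = 337984 (j = (-88)² + 330240 = 7744 + 330240 = 337984)
((14*8 + F(6, -13))*C)/j = ((14*8 - 9)*(-2280))/337984 = ((112 - 9)*(-2280))*(1/337984) = (103*(-2280))*(1/337984) = -234840*1/337984 = -29355/42248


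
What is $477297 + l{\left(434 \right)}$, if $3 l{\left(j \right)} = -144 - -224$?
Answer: $\frac{1431971}{3} \approx 4.7732 \cdot 10^{5}$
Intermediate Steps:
$l{\left(j \right)} = \frac{80}{3}$ ($l{\left(j \right)} = \frac{-144 - -224}{3} = \frac{-144 + 224}{3} = \frac{1}{3} \cdot 80 = \frac{80}{3}$)
$477297 + l{\left(434 \right)} = 477297 + \frac{80}{3} = \frac{1431971}{3}$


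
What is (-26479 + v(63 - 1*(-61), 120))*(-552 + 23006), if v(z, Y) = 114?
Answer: -591999710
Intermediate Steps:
(-26479 + v(63 - 1*(-61), 120))*(-552 + 23006) = (-26479 + 114)*(-552 + 23006) = -26365*22454 = -591999710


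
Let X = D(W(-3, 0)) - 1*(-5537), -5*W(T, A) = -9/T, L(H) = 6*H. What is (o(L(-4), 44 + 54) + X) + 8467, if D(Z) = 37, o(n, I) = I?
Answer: 14139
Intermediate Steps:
W(T, A) = 9/(5*T) (W(T, A) = -(-9)/(5*T) = 9/(5*T))
X = 5574 (X = 37 - 1*(-5537) = 37 + 5537 = 5574)
(o(L(-4), 44 + 54) + X) + 8467 = ((44 + 54) + 5574) + 8467 = (98 + 5574) + 8467 = 5672 + 8467 = 14139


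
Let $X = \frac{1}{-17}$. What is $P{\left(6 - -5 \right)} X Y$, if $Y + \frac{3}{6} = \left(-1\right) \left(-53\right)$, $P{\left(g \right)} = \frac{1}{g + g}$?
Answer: $- \frac{105}{748} \approx -0.14037$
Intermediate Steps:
$P{\left(g \right)} = \frac{1}{2 g}$
$X = - \frac{1}{17} \approx -0.058824$
$Y = \frac{105}{2}$ ($Y = - \frac{1}{2} - -53 = - \frac{1}{2} + 53 = \frac{105}{2} \approx 52.5$)
$P{\left(6 - -5 \right)} X Y = \frac{1}{2 \left(6 - -5\right)} \left(- \frac{1}{17}\right) \frac{105}{2} = \frac{1}{2 \left(6 + 5\right)} \left(- \frac{1}{17}\right) \frac{105}{2} = \frac{1}{2 \cdot 11} \left(- \frac{1}{17}\right) \frac{105}{2} = \frac{1}{2} \cdot \frac{1}{11} \left(- \frac{1}{17}\right) \frac{105}{2} = \frac{1}{22} \left(- \frac{1}{17}\right) \frac{105}{2} = \left(- \frac{1}{374}\right) \frac{105}{2} = - \frac{105}{748}$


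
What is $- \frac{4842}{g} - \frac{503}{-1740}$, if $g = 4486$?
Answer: $- \frac{3084311}{3902820} \approx -0.79028$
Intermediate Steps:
$- \frac{4842}{g} - \frac{503}{-1740} = - \frac{4842}{4486} - \frac{503}{-1740} = \left(-4842\right) \frac{1}{4486} - - \frac{503}{1740} = - \frac{2421}{2243} + \frac{503}{1740} = - \frac{3084311}{3902820}$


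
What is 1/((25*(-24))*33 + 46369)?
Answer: 1/26569 ≈ 3.7638e-5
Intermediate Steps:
1/((25*(-24))*33 + 46369) = 1/(-600*33 + 46369) = 1/(-19800 + 46369) = 1/26569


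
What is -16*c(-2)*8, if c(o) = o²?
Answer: -512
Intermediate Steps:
-16*c(-2)*8 = -16*(-2)²*8 = -16*4*8 = -64*8 = -512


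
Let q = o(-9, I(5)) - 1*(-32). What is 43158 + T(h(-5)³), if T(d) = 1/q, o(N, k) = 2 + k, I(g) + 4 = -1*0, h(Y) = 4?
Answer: 1294741/30 ≈ 43158.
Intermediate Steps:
I(g) = -4 (I(g) = -4 - 1*0 = -4 + 0 = -4)
q = 30 (q = (2 - 4) - 1*(-32) = -2 + 32 = 30)
T(d) = 1/30
43158 + T(h(-5)³) = 43158 + 1/30 = 1294741/30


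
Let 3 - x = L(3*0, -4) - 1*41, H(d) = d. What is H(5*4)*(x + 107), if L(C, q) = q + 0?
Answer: 3100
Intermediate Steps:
L(C, q) = q
x = 48 (x = 3 - (-4 - 1*41) = 3 - (-4 - 41) = 3 - 1*(-45) = 3 + 45 = 48)
H(5*4)*(x + 107) = (5*4)*(48 + 107) = 20*155 = 3100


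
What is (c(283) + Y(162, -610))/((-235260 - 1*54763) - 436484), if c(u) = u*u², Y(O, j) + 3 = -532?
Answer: -7554884/242169 ≈ -31.197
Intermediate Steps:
Y(O, j) = -535 (Y(O, j) = -3 - 532 = -535)
c(u) = u³
(c(283) + Y(162, -610))/((-235260 - 1*54763) - 436484) = (283³ - 535)/((-235260 - 1*54763) - 436484) = (22665187 - 535)/((-235260 - 54763) - 436484) = 22664652/(-290023 - 436484) = 22664652/(-726507) = 22664652*(-1/726507) = -7554884/242169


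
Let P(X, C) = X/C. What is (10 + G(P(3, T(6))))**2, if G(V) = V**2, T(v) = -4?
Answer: 28561/256 ≈ 111.57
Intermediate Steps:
(10 + G(P(3, T(6))))**2 = (10 + (3/(-4))**2)**2 = (10 + (3*(-1/4))**2)**2 = (10 + (-3/4)**2)**2 = (10 + 9/16)**2 = (169/16)**2 = 28561/256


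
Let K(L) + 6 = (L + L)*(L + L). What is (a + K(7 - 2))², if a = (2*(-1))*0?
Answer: 8836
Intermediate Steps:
a = 0 (a = -2*0 = 0)
K(L) = -6 + 4*L² (K(L) = -6 + (L + L)*(L + L) = -6 + (2*L)*(2*L) = -6 + 4*L²)
(a + K(7 - 2))² = (0 + (-6 + 4*(7 - 2)²))² = (0 + (-6 + 4*5²))² = (0 + (-6 + 4*25))² = (0 + (-6 + 100))² = (0 + 94)² = 94² = 8836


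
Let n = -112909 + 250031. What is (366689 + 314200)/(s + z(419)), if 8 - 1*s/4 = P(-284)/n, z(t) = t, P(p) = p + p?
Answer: 46682430729/30922147 ≈ 1509.7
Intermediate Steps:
P(p) = 2*p
n = 137122
s = 2195088/68561 (s = 32 - 4*2*(-284)/137122 = 32 - (-2272)/137122 = 32 - 4*(-284/68561) = 32 + 1136/68561 = 2195088/68561 ≈ 32.017)
(366689 + 314200)/(s + z(419)) = (366689 + 314200)/(2195088/68561 + 419) = 680889/(30922147/68561) = 680889*(68561/30922147) = 46682430729/30922147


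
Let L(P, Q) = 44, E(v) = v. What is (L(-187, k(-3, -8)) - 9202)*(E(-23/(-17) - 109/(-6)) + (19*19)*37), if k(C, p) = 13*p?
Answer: -6247610495/51 ≈ -1.2250e+8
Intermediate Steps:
(L(-187, k(-3, -8)) - 9202)*(E(-23/(-17) - 109/(-6)) + (19*19)*37) = (44 - 9202)*((-23/(-17) - 109/(-6)) + (19*19)*37) = -9158*((-23*(-1/17) - 109*(-1/6)) + 361*37) = -9158*((23/17 + 109/6) + 13357) = -9158*(1991/102 + 13357) = -9158*1364405/102 = -6247610495/51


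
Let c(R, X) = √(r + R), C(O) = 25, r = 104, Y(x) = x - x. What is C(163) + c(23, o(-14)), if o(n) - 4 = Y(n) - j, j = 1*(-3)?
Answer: 25 + √127 ≈ 36.269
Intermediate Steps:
Y(x) = 0
j = -3
o(n) = 7 (o(n) = 4 + (0 - 1*(-3)) = 4 + (0 + 3) = 4 + 3 = 7)
c(R, X) = √(104 + R)
C(163) + c(23, o(-14)) = 25 + √(104 + 23) = 25 + √127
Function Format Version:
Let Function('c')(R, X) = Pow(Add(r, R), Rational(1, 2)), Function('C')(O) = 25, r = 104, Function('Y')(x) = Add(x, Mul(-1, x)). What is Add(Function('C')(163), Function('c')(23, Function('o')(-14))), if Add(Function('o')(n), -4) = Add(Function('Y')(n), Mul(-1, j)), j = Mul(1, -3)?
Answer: Add(25, Pow(127, Rational(1, 2))) ≈ 36.269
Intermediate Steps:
Function('Y')(x) = 0
j = -3
Function('o')(n) = 7 (Function('o')(n) = Add(4, Add(0, Mul(-1, -3))) = Add(4, Add(0, 3)) = Add(4, 3) = 7)
Function('c')(R, X) = Pow(Add(104, R), Rational(1, 2))
Add(Function('C')(163), Function('c')(23, Function('o')(-14))) = Add(25, Pow(Add(104, 23), Rational(1, 2))) = Add(25, Pow(127, Rational(1, 2)))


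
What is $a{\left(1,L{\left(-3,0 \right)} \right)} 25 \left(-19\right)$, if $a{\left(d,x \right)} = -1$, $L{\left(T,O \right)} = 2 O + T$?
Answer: $475$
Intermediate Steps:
$L{\left(T,O \right)} = T + 2 O$
$a{\left(1,L{\left(-3,0 \right)} \right)} 25 \left(-19\right) = \left(-1\right) 25 \left(-19\right) = \left(-25\right) \left(-19\right) = 475$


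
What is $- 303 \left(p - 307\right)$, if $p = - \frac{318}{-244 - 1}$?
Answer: $\frac{22693791}{245} \approx 92628.0$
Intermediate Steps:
$p = \frac{318}{245}$ ($p = - \frac{318}{-245} = \left(-318\right) \left(- \frac{1}{245}\right) = \frac{318}{245} \approx 1.298$)
$- 303 \left(p - 307\right) = - 303 \left(\frac{318}{245} - 307\right) = \left(-303\right) \left(- \frac{74897}{245}\right) = \frac{22693791}{245}$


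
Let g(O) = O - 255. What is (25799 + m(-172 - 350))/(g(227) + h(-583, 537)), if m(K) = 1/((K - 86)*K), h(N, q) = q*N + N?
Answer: -8187983425/99555138432 ≈ -0.082246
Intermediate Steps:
g(O) = -255 + O
h(N, q) = N + N*q (h(N, q) = N*q + N = N + N*q)
m(K) = 1/(K*(-86 + K)) (m(K) = 1/((-86 + K)*K) = 1/(K*(-86 + K)))
(25799 + m(-172 - 350))/(g(227) + h(-583, 537)) = (25799 + 1/((-172 - 350)*(-86 + (-172 - 350))))/((-255 + 227) - 583*(1 + 537)) = (25799 + 1/((-522)*(-86 - 522)))/(-28 - 583*538) = (25799 - 1/522/(-608))/(-28 - 313654) = (25799 - 1/522*(-1/608))/(-313682) = (25799 + 1/317376)*(-1/313682) = (8187983425/317376)*(-1/313682) = -8187983425/99555138432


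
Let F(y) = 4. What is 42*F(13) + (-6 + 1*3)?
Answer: 165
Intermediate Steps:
42*F(13) + (-6 + 1*3) = 42*4 + (-6 + 1*3) = 168 + (-6 + 3) = 168 - 3 = 165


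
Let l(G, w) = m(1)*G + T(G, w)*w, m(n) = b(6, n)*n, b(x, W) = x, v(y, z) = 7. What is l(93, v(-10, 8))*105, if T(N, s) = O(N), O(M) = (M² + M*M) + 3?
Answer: 12774825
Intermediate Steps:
O(M) = 3 + 2*M² (O(M) = (M² + M²) + 3 = 2*M² + 3 = 3 + 2*M²)
m(n) = 6*n
T(N, s) = 3 + 2*N²
l(G, w) = 6*G + w*(3 + 2*G²) (l(G, w) = (6*1)*G + (3 + 2*G²)*w = 6*G + w*(3 + 2*G²))
l(93, v(-10, 8))*105 = (6*93 + 7*(3 + 2*93²))*105 = (558 + 7*(3 + 2*8649))*105 = (558 + 7*(3 + 17298))*105 = (558 + 7*17301)*105 = (558 + 121107)*105 = 121665*105 = 12774825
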